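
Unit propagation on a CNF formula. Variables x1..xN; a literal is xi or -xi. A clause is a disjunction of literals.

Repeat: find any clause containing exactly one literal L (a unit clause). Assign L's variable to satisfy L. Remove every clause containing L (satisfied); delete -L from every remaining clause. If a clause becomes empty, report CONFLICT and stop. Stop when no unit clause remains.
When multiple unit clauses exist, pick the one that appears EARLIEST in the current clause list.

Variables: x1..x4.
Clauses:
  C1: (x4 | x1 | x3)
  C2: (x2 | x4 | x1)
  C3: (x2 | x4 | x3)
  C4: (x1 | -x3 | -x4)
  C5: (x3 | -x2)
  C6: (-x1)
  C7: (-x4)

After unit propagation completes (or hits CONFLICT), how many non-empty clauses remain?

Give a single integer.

unit clause [-1] forces x1=F; simplify:
  drop 1 from [4, 1, 3] -> [4, 3]
  drop 1 from [2, 4, 1] -> [2, 4]
  drop 1 from [1, -3, -4] -> [-3, -4]
  satisfied 1 clause(s); 6 remain; assigned so far: [1]
unit clause [-4] forces x4=F; simplify:
  drop 4 from [4, 3] -> [3]
  drop 4 from [2, 4] -> [2]
  drop 4 from [2, 4, 3] -> [2, 3]
  satisfied 2 clause(s); 4 remain; assigned so far: [1, 4]
unit clause [3] forces x3=T; simplify:
  satisfied 3 clause(s); 1 remain; assigned so far: [1, 3, 4]
unit clause [2] forces x2=T; simplify:
  satisfied 1 clause(s); 0 remain; assigned so far: [1, 2, 3, 4]

Answer: 0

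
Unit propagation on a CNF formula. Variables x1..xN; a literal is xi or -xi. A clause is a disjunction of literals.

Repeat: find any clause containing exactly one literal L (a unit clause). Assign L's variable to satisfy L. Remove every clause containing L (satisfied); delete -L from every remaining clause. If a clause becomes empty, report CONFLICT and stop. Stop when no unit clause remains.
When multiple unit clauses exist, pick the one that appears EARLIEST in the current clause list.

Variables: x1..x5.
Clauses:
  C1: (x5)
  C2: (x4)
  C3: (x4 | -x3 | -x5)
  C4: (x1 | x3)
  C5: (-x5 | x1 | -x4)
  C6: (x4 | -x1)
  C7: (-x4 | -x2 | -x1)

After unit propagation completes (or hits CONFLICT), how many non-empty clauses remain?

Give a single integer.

unit clause [5] forces x5=T; simplify:
  drop -5 from [4, -3, -5] -> [4, -3]
  drop -5 from [-5, 1, -4] -> [1, -4]
  satisfied 1 clause(s); 6 remain; assigned so far: [5]
unit clause [4] forces x4=T; simplify:
  drop -4 from [1, -4] -> [1]
  drop -4 from [-4, -2, -1] -> [-2, -1]
  satisfied 3 clause(s); 3 remain; assigned so far: [4, 5]
unit clause [1] forces x1=T; simplify:
  drop -1 from [-2, -1] -> [-2]
  satisfied 2 clause(s); 1 remain; assigned so far: [1, 4, 5]
unit clause [-2] forces x2=F; simplify:
  satisfied 1 clause(s); 0 remain; assigned so far: [1, 2, 4, 5]

Answer: 0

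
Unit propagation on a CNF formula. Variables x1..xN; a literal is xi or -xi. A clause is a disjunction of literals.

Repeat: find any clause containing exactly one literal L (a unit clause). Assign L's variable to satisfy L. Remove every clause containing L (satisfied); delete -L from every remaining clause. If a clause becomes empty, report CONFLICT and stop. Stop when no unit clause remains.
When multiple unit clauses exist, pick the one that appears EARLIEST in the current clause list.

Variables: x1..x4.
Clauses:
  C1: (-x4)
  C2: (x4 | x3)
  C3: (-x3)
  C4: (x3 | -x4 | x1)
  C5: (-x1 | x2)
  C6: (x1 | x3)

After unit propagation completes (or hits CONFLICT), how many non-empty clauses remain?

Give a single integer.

unit clause [-4] forces x4=F; simplify:
  drop 4 from [4, 3] -> [3]
  satisfied 2 clause(s); 4 remain; assigned so far: [4]
unit clause [3] forces x3=T; simplify:
  drop -3 from [-3] -> [] (empty!)
  satisfied 2 clause(s); 2 remain; assigned so far: [3, 4]
CONFLICT (empty clause)

Answer: 1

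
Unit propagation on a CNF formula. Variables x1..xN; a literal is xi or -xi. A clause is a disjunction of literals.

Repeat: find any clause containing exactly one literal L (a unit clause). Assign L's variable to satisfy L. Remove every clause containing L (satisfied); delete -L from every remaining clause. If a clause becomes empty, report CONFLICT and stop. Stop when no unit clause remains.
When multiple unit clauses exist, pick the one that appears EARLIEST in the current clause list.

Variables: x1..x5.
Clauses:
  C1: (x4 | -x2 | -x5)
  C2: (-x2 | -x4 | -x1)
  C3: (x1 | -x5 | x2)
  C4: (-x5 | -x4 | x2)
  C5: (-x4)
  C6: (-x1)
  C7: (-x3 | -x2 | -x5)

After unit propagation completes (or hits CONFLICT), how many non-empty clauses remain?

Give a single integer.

Answer: 3

Derivation:
unit clause [-4] forces x4=F; simplify:
  drop 4 from [4, -2, -5] -> [-2, -5]
  satisfied 3 clause(s); 4 remain; assigned so far: [4]
unit clause [-1] forces x1=F; simplify:
  drop 1 from [1, -5, 2] -> [-5, 2]
  satisfied 1 clause(s); 3 remain; assigned so far: [1, 4]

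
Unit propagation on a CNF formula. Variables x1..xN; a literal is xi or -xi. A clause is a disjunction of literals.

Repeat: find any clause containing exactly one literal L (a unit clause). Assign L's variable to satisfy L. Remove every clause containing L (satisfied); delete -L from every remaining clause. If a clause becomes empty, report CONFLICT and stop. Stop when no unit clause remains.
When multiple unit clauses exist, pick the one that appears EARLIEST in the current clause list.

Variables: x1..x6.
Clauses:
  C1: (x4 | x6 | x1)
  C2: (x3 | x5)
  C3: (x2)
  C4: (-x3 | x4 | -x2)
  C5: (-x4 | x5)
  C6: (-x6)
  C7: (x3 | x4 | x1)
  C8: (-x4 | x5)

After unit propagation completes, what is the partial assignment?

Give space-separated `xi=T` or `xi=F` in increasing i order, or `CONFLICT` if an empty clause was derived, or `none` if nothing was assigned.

Answer: x2=T x6=F

Derivation:
unit clause [2] forces x2=T; simplify:
  drop -2 from [-3, 4, -2] -> [-3, 4]
  satisfied 1 clause(s); 7 remain; assigned so far: [2]
unit clause [-6] forces x6=F; simplify:
  drop 6 from [4, 6, 1] -> [4, 1]
  satisfied 1 clause(s); 6 remain; assigned so far: [2, 6]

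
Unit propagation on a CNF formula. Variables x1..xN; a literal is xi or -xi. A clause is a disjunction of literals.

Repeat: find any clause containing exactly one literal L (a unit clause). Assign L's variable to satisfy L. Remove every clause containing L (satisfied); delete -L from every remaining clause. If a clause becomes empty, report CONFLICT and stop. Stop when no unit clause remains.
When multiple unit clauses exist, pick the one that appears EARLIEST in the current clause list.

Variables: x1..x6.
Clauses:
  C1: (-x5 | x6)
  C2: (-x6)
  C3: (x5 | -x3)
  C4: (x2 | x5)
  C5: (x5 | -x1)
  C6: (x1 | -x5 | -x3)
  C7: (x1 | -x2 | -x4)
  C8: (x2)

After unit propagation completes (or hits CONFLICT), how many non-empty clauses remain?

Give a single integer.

unit clause [-6] forces x6=F; simplify:
  drop 6 from [-5, 6] -> [-5]
  satisfied 1 clause(s); 7 remain; assigned so far: [6]
unit clause [-5] forces x5=F; simplify:
  drop 5 from [5, -3] -> [-3]
  drop 5 from [2, 5] -> [2]
  drop 5 from [5, -1] -> [-1]
  satisfied 2 clause(s); 5 remain; assigned so far: [5, 6]
unit clause [-3] forces x3=F; simplify:
  satisfied 1 clause(s); 4 remain; assigned so far: [3, 5, 6]
unit clause [2] forces x2=T; simplify:
  drop -2 from [1, -2, -4] -> [1, -4]
  satisfied 2 clause(s); 2 remain; assigned so far: [2, 3, 5, 6]
unit clause [-1] forces x1=F; simplify:
  drop 1 from [1, -4] -> [-4]
  satisfied 1 clause(s); 1 remain; assigned so far: [1, 2, 3, 5, 6]
unit clause [-4] forces x4=F; simplify:
  satisfied 1 clause(s); 0 remain; assigned so far: [1, 2, 3, 4, 5, 6]

Answer: 0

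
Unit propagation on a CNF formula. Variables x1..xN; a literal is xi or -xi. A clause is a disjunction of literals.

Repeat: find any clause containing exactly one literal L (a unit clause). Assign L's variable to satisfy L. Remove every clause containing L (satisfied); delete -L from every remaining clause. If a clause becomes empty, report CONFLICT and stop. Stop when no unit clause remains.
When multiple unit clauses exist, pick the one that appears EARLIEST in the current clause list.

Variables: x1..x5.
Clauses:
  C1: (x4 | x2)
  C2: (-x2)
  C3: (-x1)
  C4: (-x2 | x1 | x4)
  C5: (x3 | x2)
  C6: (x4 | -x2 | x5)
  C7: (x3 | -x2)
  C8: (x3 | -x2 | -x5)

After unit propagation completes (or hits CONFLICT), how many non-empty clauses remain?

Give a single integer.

unit clause [-2] forces x2=F; simplify:
  drop 2 from [4, 2] -> [4]
  drop 2 from [3, 2] -> [3]
  satisfied 5 clause(s); 3 remain; assigned so far: [2]
unit clause [4] forces x4=T; simplify:
  satisfied 1 clause(s); 2 remain; assigned so far: [2, 4]
unit clause [-1] forces x1=F; simplify:
  satisfied 1 clause(s); 1 remain; assigned so far: [1, 2, 4]
unit clause [3] forces x3=T; simplify:
  satisfied 1 clause(s); 0 remain; assigned so far: [1, 2, 3, 4]

Answer: 0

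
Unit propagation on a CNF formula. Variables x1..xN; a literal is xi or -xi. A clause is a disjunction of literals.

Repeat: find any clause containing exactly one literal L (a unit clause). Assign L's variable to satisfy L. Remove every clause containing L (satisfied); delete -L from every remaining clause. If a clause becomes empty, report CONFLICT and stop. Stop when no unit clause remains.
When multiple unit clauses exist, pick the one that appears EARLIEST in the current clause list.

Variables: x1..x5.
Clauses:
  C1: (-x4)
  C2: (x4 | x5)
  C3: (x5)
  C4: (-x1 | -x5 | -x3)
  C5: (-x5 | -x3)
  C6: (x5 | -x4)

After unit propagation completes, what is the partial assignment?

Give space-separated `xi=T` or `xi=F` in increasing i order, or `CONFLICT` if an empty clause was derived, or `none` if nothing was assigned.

unit clause [-4] forces x4=F; simplify:
  drop 4 from [4, 5] -> [5]
  satisfied 2 clause(s); 4 remain; assigned so far: [4]
unit clause [5] forces x5=T; simplify:
  drop -5 from [-1, -5, -3] -> [-1, -3]
  drop -5 from [-5, -3] -> [-3]
  satisfied 2 clause(s); 2 remain; assigned so far: [4, 5]
unit clause [-3] forces x3=F; simplify:
  satisfied 2 clause(s); 0 remain; assigned so far: [3, 4, 5]

Answer: x3=F x4=F x5=T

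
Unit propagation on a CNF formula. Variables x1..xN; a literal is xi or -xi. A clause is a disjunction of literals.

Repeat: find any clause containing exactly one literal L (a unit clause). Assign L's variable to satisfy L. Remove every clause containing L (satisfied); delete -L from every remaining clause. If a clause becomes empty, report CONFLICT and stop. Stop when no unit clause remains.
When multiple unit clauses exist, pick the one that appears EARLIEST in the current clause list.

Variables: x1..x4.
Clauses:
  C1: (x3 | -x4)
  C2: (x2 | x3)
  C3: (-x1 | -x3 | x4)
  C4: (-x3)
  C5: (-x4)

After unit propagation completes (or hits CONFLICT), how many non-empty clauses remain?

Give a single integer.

Answer: 0

Derivation:
unit clause [-3] forces x3=F; simplify:
  drop 3 from [3, -4] -> [-4]
  drop 3 from [2, 3] -> [2]
  satisfied 2 clause(s); 3 remain; assigned so far: [3]
unit clause [-4] forces x4=F; simplify:
  satisfied 2 clause(s); 1 remain; assigned so far: [3, 4]
unit clause [2] forces x2=T; simplify:
  satisfied 1 clause(s); 0 remain; assigned so far: [2, 3, 4]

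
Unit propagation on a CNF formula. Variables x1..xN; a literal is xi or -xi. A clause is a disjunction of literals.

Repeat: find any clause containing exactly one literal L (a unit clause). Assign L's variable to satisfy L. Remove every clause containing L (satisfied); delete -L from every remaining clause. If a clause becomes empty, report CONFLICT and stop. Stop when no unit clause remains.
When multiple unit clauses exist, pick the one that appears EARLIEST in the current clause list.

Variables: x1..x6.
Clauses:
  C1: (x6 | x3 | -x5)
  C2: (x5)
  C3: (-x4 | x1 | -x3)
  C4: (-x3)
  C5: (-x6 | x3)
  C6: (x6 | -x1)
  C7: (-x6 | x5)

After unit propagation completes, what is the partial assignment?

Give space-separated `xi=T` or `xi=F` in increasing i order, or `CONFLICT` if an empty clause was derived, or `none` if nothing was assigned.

Answer: CONFLICT

Derivation:
unit clause [5] forces x5=T; simplify:
  drop -5 from [6, 3, -5] -> [6, 3]
  satisfied 2 clause(s); 5 remain; assigned so far: [5]
unit clause [-3] forces x3=F; simplify:
  drop 3 from [6, 3] -> [6]
  drop 3 from [-6, 3] -> [-6]
  satisfied 2 clause(s); 3 remain; assigned so far: [3, 5]
unit clause [6] forces x6=T; simplify:
  drop -6 from [-6] -> [] (empty!)
  satisfied 2 clause(s); 1 remain; assigned so far: [3, 5, 6]
CONFLICT (empty clause)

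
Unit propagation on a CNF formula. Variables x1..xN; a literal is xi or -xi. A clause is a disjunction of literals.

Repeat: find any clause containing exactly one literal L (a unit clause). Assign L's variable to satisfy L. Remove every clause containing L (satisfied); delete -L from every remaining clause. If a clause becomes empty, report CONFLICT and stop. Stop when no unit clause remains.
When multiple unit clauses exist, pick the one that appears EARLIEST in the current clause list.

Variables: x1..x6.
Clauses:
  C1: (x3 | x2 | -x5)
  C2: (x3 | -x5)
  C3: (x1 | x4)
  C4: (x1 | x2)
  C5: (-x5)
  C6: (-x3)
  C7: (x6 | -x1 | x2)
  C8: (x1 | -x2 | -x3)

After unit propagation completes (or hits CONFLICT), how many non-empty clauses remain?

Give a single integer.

Answer: 3

Derivation:
unit clause [-5] forces x5=F; simplify:
  satisfied 3 clause(s); 5 remain; assigned so far: [5]
unit clause [-3] forces x3=F; simplify:
  satisfied 2 clause(s); 3 remain; assigned so far: [3, 5]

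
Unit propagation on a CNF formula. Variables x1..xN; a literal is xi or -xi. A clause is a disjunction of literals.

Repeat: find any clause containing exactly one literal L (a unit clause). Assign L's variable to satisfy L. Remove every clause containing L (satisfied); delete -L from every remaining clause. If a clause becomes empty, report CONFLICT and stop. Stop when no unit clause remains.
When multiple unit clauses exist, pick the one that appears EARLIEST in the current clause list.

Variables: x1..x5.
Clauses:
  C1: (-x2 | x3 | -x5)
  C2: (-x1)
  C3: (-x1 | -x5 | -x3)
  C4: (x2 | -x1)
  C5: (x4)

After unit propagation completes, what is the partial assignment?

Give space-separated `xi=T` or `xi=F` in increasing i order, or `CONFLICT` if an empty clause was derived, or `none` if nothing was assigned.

unit clause [-1] forces x1=F; simplify:
  satisfied 3 clause(s); 2 remain; assigned so far: [1]
unit clause [4] forces x4=T; simplify:
  satisfied 1 clause(s); 1 remain; assigned so far: [1, 4]

Answer: x1=F x4=T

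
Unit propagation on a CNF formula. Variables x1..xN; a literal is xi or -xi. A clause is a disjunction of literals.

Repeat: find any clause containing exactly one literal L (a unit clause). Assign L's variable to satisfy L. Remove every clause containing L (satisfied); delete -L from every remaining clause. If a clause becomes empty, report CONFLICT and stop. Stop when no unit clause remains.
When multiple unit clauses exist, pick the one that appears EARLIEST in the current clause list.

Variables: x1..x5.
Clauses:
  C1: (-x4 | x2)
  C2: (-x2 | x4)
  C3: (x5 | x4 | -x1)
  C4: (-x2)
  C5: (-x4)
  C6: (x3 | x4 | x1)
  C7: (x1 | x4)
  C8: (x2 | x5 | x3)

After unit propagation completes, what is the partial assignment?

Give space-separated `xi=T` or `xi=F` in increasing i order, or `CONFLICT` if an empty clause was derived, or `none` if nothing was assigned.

unit clause [-2] forces x2=F; simplify:
  drop 2 from [-4, 2] -> [-4]
  drop 2 from [2, 5, 3] -> [5, 3]
  satisfied 2 clause(s); 6 remain; assigned so far: [2]
unit clause [-4] forces x4=F; simplify:
  drop 4 from [5, 4, -1] -> [5, -1]
  drop 4 from [3, 4, 1] -> [3, 1]
  drop 4 from [1, 4] -> [1]
  satisfied 2 clause(s); 4 remain; assigned so far: [2, 4]
unit clause [1] forces x1=T; simplify:
  drop -1 from [5, -1] -> [5]
  satisfied 2 clause(s); 2 remain; assigned so far: [1, 2, 4]
unit clause [5] forces x5=T; simplify:
  satisfied 2 clause(s); 0 remain; assigned so far: [1, 2, 4, 5]

Answer: x1=T x2=F x4=F x5=T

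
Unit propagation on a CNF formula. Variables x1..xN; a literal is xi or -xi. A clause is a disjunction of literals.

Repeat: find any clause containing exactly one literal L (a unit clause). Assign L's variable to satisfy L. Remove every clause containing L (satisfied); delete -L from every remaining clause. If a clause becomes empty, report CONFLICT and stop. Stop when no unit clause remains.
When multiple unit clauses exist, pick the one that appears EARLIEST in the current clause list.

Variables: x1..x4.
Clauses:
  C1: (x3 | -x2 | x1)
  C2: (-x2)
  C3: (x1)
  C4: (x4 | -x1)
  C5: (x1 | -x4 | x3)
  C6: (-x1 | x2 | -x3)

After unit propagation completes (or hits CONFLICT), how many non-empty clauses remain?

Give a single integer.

unit clause [-2] forces x2=F; simplify:
  drop 2 from [-1, 2, -3] -> [-1, -3]
  satisfied 2 clause(s); 4 remain; assigned so far: [2]
unit clause [1] forces x1=T; simplify:
  drop -1 from [4, -1] -> [4]
  drop -1 from [-1, -3] -> [-3]
  satisfied 2 clause(s); 2 remain; assigned so far: [1, 2]
unit clause [4] forces x4=T; simplify:
  satisfied 1 clause(s); 1 remain; assigned so far: [1, 2, 4]
unit clause [-3] forces x3=F; simplify:
  satisfied 1 clause(s); 0 remain; assigned so far: [1, 2, 3, 4]

Answer: 0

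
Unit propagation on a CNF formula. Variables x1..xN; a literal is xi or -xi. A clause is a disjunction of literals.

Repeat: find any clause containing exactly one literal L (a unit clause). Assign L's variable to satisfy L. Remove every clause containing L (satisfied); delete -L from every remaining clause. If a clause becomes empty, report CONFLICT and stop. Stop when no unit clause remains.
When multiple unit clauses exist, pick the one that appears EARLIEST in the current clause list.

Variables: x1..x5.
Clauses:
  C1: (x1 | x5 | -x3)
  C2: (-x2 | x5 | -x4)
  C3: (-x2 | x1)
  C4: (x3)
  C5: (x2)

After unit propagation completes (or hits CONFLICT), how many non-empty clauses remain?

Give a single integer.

Answer: 1

Derivation:
unit clause [3] forces x3=T; simplify:
  drop -3 from [1, 5, -3] -> [1, 5]
  satisfied 1 clause(s); 4 remain; assigned so far: [3]
unit clause [2] forces x2=T; simplify:
  drop -2 from [-2, 5, -4] -> [5, -4]
  drop -2 from [-2, 1] -> [1]
  satisfied 1 clause(s); 3 remain; assigned so far: [2, 3]
unit clause [1] forces x1=T; simplify:
  satisfied 2 clause(s); 1 remain; assigned so far: [1, 2, 3]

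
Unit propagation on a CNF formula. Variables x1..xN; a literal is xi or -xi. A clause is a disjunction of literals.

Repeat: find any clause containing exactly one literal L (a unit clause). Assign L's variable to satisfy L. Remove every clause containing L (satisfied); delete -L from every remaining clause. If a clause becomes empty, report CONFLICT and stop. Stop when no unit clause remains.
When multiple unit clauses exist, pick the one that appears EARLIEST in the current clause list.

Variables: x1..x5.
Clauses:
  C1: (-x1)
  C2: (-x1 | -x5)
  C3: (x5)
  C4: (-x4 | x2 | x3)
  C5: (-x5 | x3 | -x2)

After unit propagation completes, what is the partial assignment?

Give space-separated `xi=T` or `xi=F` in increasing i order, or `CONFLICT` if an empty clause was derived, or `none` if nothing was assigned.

Answer: x1=F x5=T

Derivation:
unit clause [-1] forces x1=F; simplify:
  satisfied 2 clause(s); 3 remain; assigned so far: [1]
unit clause [5] forces x5=T; simplify:
  drop -5 from [-5, 3, -2] -> [3, -2]
  satisfied 1 clause(s); 2 remain; assigned so far: [1, 5]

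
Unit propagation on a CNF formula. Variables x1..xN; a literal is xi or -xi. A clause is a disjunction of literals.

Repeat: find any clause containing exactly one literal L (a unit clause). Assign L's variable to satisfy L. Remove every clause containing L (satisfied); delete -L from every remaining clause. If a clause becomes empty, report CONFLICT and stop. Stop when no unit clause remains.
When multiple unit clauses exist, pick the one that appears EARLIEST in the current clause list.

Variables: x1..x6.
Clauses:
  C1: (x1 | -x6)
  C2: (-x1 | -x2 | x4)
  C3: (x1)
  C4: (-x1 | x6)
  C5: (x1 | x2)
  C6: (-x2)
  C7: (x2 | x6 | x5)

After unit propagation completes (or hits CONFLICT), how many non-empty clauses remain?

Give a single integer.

Answer: 0

Derivation:
unit clause [1] forces x1=T; simplify:
  drop -1 from [-1, -2, 4] -> [-2, 4]
  drop -1 from [-1, 6] -> [6]
  satisfied 3 clause(s); 4 remain; assigned so far: [1]
unit clause [6] forces x6=T; simplify:
  satisfied 2 clause(s); 2 remain; assigned so far: [1, 6]
unit clause [-2] forces x2=F; simplify:
  satisfied 2 clause(s); 0 remain; assigned so far: [1, 2, 6]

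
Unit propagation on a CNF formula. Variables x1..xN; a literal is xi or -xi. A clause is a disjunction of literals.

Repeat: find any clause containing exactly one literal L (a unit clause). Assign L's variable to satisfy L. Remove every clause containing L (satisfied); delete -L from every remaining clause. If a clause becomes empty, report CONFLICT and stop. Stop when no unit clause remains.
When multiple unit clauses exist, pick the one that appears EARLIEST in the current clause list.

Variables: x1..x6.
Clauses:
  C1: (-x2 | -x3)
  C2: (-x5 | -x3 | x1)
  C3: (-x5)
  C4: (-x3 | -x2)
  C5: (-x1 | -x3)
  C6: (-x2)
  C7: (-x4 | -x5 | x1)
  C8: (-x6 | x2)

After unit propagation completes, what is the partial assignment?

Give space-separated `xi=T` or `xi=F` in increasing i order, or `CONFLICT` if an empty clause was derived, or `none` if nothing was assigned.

unit clause [-5] forces x5=F; simplify:
  satisfied 3 clause(s); 5 remain; assigned so far: [5]
unit clause [-2] forces x2=F; simplify:
  drop 2 from [-6, 2] -> [-6]
  satisfied 3 clause(s); 2 remain; assigned so far: [2, 5]
unit clause [-6] forces x6=F; simplify:
  satisfied 1 clause(s); 1 remain; assigned so far: [2, 5, 6]

Answer: x2=F x5=F x6=F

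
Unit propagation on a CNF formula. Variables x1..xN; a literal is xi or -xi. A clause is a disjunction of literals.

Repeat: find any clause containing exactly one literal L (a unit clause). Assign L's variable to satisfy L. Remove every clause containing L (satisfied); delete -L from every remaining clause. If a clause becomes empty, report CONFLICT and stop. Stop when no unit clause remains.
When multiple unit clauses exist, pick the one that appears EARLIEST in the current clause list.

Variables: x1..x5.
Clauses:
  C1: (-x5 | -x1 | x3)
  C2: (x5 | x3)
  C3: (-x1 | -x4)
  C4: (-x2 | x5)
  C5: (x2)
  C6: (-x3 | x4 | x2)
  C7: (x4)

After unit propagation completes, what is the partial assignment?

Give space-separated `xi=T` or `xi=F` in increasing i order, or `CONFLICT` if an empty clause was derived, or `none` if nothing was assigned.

unit clause [2] forces x2=T; simplify:
  drop -2 from [-2, 5] -> [5]
  satisfied 2 clause(s); 5 remain; assigned so far: [2]
unit clause [5] forces x5=T; simplify:
  drop -5 from [-5, -1, 3] -> [-1, 3]
  satisfied 2 clause(s); 3 remain; assigned so far: [2, 5]
unit clause [4] forces x4=T; simplify:
  drop -4 from [-1, -4] -> [-1]
  satisfied 1 clause(s); 2 remain; assigned so far: [2, 4, 5]
unit clause [-1] forces x1=F; simplify:
  satisfied 2 clause(s); 0 remain; assigned so far: [1, 2, 4, 5]

Answer: x1=F x2=T x4=T x5=T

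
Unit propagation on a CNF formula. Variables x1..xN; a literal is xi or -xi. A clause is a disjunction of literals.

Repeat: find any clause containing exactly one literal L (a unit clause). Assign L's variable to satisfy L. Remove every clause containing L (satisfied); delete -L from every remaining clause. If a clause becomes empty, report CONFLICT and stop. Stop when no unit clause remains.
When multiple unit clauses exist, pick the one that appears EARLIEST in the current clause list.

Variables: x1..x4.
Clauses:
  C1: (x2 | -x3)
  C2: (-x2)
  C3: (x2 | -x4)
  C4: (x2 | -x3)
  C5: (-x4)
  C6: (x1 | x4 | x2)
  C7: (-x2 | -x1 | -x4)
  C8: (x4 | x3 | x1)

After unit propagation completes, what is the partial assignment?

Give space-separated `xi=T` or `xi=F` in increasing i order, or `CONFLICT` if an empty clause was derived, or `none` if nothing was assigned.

unit clause [-2] forces x2=F; simplify:
  drop 2 from [2, -3] -> [-3]
  drop 2 from [2, -4] -> [-4]
  drop 2 from [2, -3] -> [-3]
  drop 2 from [1, 4, 2] -> [1, 4]
  satisfied 2 clause(s); 6 remain; assigned so far: [2]
unit clause [-3] forces x3=F; simplify:
  drop 3 from [4, 3, 1] -> [4, 1]
  satisfied 2 clause(s); 4 remain; assigned so far: [2, 3]
unit clause [-4] forces x4=F; simplify:
  drop 4 from [1, 4] -> [1]
  drop 4 from [4, 1] -> [1]
  satisfied 2 clause(s); 2 remain; assigned so far: [2, 3, 4]
unit clause [1] forces x1=T; simplify:
  satisfied 2 clause(s); 0 remain; assigned so far: [1, 2, 3, 4]

Answer: x1=T x2=F x3=F x4=F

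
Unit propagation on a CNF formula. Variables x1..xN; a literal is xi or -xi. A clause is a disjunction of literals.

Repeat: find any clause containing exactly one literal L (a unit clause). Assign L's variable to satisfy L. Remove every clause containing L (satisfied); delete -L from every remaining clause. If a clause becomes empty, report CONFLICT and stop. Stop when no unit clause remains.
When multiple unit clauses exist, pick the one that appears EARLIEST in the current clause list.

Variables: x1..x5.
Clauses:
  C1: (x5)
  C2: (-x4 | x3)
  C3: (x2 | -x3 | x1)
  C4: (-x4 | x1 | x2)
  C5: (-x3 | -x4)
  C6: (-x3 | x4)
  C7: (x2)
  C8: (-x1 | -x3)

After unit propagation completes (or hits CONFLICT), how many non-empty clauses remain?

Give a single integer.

unit clause [5] forces x5=T; simplify:
  satisfied 1 clause(s); 7 remain; assigned so far: [5]
unit clause [2] forces x2=T; simplify:
  satisfied 3 clause(s); 4 remain; assigned so far: [2, 5]

Answer: 4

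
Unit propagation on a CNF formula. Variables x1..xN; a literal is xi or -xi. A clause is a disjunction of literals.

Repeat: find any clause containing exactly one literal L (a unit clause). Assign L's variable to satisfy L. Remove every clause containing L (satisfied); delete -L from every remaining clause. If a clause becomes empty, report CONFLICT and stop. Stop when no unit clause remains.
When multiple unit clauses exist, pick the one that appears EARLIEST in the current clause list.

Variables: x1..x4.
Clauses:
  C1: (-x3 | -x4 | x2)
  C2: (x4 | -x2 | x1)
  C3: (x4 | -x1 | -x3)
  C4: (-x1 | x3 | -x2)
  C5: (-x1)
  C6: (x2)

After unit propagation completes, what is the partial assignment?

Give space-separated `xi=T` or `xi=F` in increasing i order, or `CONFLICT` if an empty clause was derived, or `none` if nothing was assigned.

Answer: x1=F x2=T x4=T

Derivation:
unit clause [-1] forces x1=F; simplify:
  drop 1 from [4, -2, 1] -> [4, -2]
  satisfied 3 clause(s); 3 remain; assigned so far: [1]
unit clause [2] forces x2=T; simplify:
  drop -2 from [4, -2] -> [4]
  satisfied 2 clause(s); 1 remain; assigned so far: [1, 2]
unit clause [4] forces x4=T; simplify:
  satisfied 1 clause(s); 0 remain; assigned so far: [1, 2, 4]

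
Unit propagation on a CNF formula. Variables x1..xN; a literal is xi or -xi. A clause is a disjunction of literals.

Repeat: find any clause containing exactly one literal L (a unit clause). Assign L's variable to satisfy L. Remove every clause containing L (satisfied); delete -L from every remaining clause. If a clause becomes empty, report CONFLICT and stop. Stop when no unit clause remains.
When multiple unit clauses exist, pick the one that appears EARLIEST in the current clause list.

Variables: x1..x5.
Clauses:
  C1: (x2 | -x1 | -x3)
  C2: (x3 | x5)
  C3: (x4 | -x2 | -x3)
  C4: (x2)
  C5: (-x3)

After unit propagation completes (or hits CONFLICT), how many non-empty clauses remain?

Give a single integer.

unit clause [2] forces x2=T; simplify:
  drop -2 from [4, -2, -3] -> [4, -3]
  satisfied 2 clause(s); 3 remain; assigned so far: [2]
unit clause [-3] forces x3=F; simplify:
  drop 3 from [3, 5] -> [5]
  satisfied 2 clause(s); 1 remain; assigned so far: [2, 3]
unit clause [5] forces x5=T; simplify:
  satisfied 1 clause(s); 0 remain; assigned so far: [2, 3, 5]

Answer: 0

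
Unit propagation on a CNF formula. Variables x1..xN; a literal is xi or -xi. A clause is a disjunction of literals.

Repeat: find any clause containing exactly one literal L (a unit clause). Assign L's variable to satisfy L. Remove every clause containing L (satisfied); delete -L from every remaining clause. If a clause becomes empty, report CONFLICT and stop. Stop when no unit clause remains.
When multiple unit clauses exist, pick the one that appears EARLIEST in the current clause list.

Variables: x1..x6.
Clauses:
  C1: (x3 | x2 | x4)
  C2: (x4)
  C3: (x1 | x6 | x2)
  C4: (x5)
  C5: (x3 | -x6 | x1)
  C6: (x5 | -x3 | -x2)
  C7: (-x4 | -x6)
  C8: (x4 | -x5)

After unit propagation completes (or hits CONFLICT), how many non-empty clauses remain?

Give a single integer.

unit clause [4] forces x4=T; simplify:
  drop -4 from [-4, -6] -> [-6]
  satisfied 3 clause(s); 5 remain; assigned so far: [4]
unit clause [5] forces x5=T; simplify:
  satisfied 2 clause(s); 3 remain; assigned so far: [4, 5]
unit clause [-6] forces x6=F; simplify:
  drop 6 from [1, 6, 2] -> [1, 2]
  satisfied 2 clause(s); 1 remain; assigned so far: [4, 5, 6]

Answer: 1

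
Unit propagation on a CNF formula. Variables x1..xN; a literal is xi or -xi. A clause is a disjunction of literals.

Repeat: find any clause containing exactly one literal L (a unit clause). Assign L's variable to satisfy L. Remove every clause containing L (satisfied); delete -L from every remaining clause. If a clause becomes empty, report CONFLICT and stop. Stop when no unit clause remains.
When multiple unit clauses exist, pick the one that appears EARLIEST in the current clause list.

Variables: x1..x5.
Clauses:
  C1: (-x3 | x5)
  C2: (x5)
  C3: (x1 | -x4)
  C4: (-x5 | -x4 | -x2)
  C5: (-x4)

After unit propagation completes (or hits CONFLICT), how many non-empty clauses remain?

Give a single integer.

unit clause [5] forces x5=T; simplify:
  drop -5 from [-5, -4, -2] -> [-4, -2]
  satisfied 2 clause(s); 3 remain; assigned so far: [5]
unit clause [-4] forces x4=F; simplify:
  satisfied 3 clause(s); 0 remain; assigned so far: [4, 5]

Answer: 0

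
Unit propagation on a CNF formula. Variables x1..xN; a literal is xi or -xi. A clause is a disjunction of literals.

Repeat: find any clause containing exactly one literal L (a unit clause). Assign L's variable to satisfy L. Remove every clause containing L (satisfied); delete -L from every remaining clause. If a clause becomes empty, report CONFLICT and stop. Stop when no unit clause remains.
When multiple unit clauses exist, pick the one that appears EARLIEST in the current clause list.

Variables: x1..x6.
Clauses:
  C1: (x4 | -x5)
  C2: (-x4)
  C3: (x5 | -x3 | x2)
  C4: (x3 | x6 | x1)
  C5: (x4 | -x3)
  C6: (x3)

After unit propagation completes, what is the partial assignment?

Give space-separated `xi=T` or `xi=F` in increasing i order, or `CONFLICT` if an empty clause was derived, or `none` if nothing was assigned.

Answer: CONFLICT

Derivation:
unit clause [-4] forces x4=F; simplify:
  drop 4 from [4, -5] -> [-5]
  drop 4 from [4, -3] -> [-3]
  satisfied 1 clause(s); 5 remain; assigned so far: [4]
unit clause [-5] forces x5=F; simplify:
  drop 5 from [5, -3, 2] -> [-3, 2]
  satisfied 1 clause(s); 4 remain; assigned so far: [4, 5]
unit clause [-3] forces x3=F; simplify:
  drop 3 from [3, 6, 1] -> [6, 1]
  drop 3 from [3] -> [] (empty!)
  satisfied 2 clause(s); 2 remain; assigned so far: [3, 4, 5]
CONFLICT (empty clause)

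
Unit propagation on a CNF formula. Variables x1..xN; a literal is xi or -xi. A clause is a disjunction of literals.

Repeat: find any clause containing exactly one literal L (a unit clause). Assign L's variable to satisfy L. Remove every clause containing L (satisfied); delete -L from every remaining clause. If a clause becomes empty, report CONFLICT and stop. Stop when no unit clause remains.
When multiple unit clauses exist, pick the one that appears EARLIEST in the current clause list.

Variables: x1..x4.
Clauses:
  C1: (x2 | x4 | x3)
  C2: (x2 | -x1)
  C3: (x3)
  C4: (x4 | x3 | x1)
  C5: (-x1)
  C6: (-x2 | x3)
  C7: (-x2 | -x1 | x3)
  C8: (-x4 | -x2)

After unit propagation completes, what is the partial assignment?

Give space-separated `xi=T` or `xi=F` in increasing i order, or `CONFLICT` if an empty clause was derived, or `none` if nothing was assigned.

unit clause [3] forces x3=T; simplify:
  satisfied 5 clause(s); 3 remain; assigned so far: [3]
unit clause [-1] forces x1=F; simplify:
  satisfied 2 clause(s); 1 remain; assigned so far: [1, 3]

Answer: x1=F x3=T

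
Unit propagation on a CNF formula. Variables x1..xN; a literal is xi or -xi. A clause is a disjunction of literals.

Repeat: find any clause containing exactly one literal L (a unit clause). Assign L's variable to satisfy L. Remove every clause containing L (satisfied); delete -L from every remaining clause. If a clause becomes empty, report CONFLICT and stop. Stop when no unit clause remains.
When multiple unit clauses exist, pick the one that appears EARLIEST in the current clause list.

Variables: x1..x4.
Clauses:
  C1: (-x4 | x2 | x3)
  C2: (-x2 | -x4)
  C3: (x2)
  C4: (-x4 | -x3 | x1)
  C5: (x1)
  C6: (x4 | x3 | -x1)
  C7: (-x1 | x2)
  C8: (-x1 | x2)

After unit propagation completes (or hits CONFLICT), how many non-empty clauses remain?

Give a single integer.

unit clause [2] forces x2=T; simplify:
  drop -2 from [-2, -4] -> [-4]
  satisfied 4 clause(s); 4 remain; assigned so far: [2]
unit clause [-4] forces x4=F; simplify:
  drop 4 from [4, 3, -1] -> [3, -1]
  satisfied 2 clause(s); 2 remain; assigned so far: [2, 4]
unit clause [1] forces x1=T; simplify:
  drop -1 from [3, -1] -> [3]
  satisfied 1 clause(s); 1 remain; assigned so far: [1, 2, 4]
unit clause [3] forces x3=T; simplify:
  satisfied 1 clause(s); 0 remain; assigned so far: [1, 2, 3, 4]

Answer: 0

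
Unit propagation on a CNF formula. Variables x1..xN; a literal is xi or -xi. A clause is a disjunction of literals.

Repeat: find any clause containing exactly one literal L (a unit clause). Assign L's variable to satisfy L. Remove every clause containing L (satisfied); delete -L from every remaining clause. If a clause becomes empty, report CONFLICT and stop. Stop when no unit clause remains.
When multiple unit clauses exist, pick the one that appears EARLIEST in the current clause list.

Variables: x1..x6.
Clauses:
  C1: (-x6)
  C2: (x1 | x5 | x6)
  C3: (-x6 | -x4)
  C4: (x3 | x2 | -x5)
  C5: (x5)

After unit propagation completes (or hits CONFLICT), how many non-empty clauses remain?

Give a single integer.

Answer: 1

Derivation:
unit clause [-6] forces x6=F; simplify:
  drop 6 from [1, 5, 6] -> [1, 5]
  satisfied 2 clause(s); 3 remain; assigned so far: [6]
unit clause [5] forces x5=T; simplify:
  drop -5 from [3, 2, -5] -> [3, 2]
  satisfied 2 clause(s); 1 remain; assigned so far: [5, 6]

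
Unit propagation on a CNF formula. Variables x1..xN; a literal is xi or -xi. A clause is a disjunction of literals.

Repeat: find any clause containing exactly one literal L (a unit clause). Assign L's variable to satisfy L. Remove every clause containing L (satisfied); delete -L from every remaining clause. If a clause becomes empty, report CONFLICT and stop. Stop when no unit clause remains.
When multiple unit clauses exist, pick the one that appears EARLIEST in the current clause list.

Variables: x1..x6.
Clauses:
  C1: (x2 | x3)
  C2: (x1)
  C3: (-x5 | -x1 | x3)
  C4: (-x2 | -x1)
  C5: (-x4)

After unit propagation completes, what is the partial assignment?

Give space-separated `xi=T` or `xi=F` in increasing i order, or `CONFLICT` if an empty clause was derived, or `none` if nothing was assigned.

unit clause [1] forces x1=T; simplify:
  drop -1 from [-5, -1, 3] -> [-5, 3]
  drop -1 from [-2, -1] -> [-2]
  satisfied 1 clause(s); 4 remain; assigned so far: [1]
unit clause [-2] forces x2=F; simplify:
  drop 2 from [2, 3] -> [3]
  satisfied 1 clause(s); 3 remain; assigned so far: [1, 2]
unit clause [3] forces x3=T; simplify:
  satisfied 2 clause(s); 1 remain; assigned so far: [1, 2, 3]
unit clause [-4] forces x4=F; simplify:
  satisfied 1 clause(s); 0 remain; assigned so far: [1, 2, 3, 4]

Answer: x1=T x2=F x3=T x4=F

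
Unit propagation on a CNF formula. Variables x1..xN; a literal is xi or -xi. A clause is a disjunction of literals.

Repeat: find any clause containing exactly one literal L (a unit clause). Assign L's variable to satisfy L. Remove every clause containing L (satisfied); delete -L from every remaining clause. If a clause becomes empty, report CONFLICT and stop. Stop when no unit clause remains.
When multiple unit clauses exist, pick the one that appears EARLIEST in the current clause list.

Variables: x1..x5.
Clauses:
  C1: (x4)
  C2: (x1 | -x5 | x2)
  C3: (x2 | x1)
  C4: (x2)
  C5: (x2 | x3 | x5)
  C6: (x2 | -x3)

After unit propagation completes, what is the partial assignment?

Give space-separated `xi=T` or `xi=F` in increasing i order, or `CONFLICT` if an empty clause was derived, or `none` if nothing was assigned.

Answer: x2=T x4=T

Derivation:
unit clause [4] forces x4=T; simplify:
  satisfied 1 clause(s); 5 remain; assigned so far: [4]
unit clause [2] forces x2=T; simplify:
  satisfied 5 clause(s); 0 remain; assigned so far: [2, 4]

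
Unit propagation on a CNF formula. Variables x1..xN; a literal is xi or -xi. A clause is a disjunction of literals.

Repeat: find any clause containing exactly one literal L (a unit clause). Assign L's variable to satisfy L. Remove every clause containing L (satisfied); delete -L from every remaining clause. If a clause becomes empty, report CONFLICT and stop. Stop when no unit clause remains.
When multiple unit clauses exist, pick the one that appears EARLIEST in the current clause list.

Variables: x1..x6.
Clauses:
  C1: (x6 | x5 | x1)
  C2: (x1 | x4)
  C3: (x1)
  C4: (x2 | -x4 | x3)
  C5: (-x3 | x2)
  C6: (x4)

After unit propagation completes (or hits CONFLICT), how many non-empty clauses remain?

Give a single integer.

unit clause [1] forces x1=T; simplify:
  satisfied 3 clause(s); 3 remain; assigned so far: [1]
unit clause [4] forces x4=T; simplify:
  drop -4 from [2, -4, 3] -> [2, 3]
  satisfied 1 clause(s); 2 remain; assigned so far: [1, 4]

Answer: 2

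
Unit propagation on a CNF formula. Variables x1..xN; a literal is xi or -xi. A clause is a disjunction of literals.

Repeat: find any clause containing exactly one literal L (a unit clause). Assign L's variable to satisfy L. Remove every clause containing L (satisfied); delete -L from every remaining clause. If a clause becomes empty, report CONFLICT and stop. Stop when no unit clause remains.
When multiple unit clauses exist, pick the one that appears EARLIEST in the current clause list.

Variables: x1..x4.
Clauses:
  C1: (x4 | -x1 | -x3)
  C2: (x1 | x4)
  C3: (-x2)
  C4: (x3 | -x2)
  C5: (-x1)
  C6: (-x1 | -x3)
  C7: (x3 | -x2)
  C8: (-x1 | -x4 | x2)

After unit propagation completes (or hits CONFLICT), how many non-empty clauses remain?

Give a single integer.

Answer: 0

Derivation:
unit clause [-2] forces x2=F; simplify:
  drop 2 from [-1, -4, 2] -> [-1, -4]
  satisfied 3 clause(s); 5 remain; assigned so far: [2]
unit clause [-1] forces x1=F; simplify:
  drop 1 from [1, 4] -> [4]
  satisfied 4 clause(s); 1 remain; assigned so far: [1, 2]
unit clause [4] forces x4=T; simplify:
  satisfied 1 clause(s); 0 remain; assigned so far: [1, 2, 4]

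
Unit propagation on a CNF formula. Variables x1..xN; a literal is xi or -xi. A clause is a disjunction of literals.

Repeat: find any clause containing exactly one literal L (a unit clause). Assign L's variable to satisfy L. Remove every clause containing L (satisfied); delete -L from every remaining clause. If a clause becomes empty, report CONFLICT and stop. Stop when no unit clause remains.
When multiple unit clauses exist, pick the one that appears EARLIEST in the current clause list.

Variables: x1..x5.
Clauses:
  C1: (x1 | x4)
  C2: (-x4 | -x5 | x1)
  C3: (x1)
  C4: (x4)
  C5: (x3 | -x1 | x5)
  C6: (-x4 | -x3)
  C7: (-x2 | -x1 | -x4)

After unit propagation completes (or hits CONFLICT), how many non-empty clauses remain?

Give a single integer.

Answer: 0

Derivation:
unit clause [1] forces x1=T; simplify:
  drop -1 from [3, -1, 5] -> [3, 5]
  drop -1 from [-2, -1, -4] -> [-2, -4]
  satisfied 3 clause(s); 4 remain; assigned so far: [1]
unit clause [4] forces x4=T; simplify:
  drop -4 from [-4, -3] -> [-3]
  drop -4 from [-2, -4] -> [-2]
  satisfied 1 clause(s); 3 remain; assigned so far: [1, 4]
unit clause [-3] forces x3=F; simplify:
  drop 3 from [3, 5] -> [5]
  satisfied 1 clause(s); 2 remain; assigned so far: [1, 3, 4]
unit clause [5] forces x5=T; simplify:
  satisfied 1 clause(s); 1 remain; assigned so far: [1, 3, 4, 5]
unit clause [-2] forces x2=F; simplify:
  satisfied 1 clause(s); 0 remain; assigned so far: [1, 2, 3, 4, 5]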